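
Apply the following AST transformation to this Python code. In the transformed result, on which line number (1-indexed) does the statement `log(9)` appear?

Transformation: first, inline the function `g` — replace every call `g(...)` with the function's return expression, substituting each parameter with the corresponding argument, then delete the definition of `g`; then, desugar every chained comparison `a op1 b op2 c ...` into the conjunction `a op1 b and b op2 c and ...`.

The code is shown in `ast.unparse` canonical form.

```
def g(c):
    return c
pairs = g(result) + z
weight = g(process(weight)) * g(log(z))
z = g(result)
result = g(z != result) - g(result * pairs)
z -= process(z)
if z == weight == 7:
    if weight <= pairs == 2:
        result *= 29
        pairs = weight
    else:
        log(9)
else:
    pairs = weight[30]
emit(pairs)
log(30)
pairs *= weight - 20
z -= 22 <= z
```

Transformed code:
pairs = result + z
weight = process(weight) * log(z)
z = result
result = (z != result) - result * pairs
z -= process(z)
if z == weight and weight == 7:
    if weight <= pairs and pairs == 2:
        result *= 29
        pairs = weight
    else:
        log(9)
else:
    pairs = weight[30]
emit(pairs)
log(30)
pairs *= weight - 20
z -= 22 <= z

11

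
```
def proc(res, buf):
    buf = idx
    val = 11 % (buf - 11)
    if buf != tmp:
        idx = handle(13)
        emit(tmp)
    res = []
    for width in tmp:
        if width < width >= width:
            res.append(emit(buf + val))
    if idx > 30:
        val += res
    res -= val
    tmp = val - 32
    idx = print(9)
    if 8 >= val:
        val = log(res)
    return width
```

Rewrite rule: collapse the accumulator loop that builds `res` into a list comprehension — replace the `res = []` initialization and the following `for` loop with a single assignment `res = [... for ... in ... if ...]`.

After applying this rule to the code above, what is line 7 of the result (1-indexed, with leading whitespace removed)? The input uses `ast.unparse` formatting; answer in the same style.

res = [emit(buf + val) for width in tmp if width < width >= width]

Transformed code:
def proc(res, buf):
    buf = idx
    val = 11 % (buf - 11)
    if buf != tmp:
        idx = handle(13)
        emit(tmp)
    res = [emit(buf + val) for width in tmp if width < width >= width]
    if idx > 30:
        val += res
    res -= val
    tmp = val - 32
    idx = print(9)
    if 8 >= val:
        val = log(res)
    return width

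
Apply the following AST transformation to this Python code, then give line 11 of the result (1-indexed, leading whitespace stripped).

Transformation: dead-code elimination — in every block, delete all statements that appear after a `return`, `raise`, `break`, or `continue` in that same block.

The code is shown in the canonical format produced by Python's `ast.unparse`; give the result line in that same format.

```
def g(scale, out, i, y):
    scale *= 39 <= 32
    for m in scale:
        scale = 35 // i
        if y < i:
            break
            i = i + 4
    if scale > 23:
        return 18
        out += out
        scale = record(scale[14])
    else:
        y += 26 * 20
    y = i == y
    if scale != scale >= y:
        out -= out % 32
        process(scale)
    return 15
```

Transformed code:
def g(scale, out, i, y):
    scale *= 39 <= 32
    for m in scale:
        scale = 35 // i
        if y < i:
            break
    if scale > 23:
        return 18
    else:
        y += 26 * 20
    y = i == y
    if scale != scale >= y:
        out -= out % 32
        process(scale)
    return 15

y = i == y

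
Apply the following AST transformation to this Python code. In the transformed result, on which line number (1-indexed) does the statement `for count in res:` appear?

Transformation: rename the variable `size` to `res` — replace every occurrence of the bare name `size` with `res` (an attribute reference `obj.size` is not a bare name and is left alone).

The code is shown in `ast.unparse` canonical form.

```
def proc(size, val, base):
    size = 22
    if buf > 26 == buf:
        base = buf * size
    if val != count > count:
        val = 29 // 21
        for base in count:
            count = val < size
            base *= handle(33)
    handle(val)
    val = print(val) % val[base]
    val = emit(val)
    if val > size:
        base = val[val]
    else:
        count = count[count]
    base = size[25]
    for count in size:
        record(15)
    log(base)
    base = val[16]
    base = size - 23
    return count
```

Transformed code:
def proc(res, val, base):
    res = 22
    if buf > 26 == buf:
        base = buf * res
    if val != count > count:
        val = 29 // 21
        for base in count:
            count = val < res
            base *= handle(33)
    handle(val)
    val = print(val) % val[base]
    val = emit(val)
    if val > res:
        base = val[val]
    else:
        count = count[count]
    base = res[25]
    for count in res:
        record(15)
    log(base)
    base = val[16]
    base = res - 23
    return count

18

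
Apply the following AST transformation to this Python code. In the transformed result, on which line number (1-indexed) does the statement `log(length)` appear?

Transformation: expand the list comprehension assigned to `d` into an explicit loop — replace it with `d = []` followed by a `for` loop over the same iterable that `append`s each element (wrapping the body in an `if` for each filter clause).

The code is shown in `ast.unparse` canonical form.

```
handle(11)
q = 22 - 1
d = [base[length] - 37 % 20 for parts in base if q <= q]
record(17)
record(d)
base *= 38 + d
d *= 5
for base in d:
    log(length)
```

12

Transformed code:
handle(11)
q = 22 - 1
d = []
for parts in base:
    if q <= q:
        d.append(base[length] - 37 % 20)
record(17)
record(d)
base *= 38 + d
d *= 5
for base in d:
    log(length)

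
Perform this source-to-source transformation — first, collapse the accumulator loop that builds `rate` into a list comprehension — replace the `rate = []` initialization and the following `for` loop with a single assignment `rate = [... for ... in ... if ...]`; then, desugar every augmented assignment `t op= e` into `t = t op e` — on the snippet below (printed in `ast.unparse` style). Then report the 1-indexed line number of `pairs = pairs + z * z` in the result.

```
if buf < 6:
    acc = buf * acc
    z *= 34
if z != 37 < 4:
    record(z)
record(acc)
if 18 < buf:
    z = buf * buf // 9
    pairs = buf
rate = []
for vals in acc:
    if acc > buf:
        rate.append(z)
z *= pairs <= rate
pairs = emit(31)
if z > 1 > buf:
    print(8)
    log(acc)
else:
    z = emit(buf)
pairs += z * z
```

Transformed code:
if buf < 6:
    acc = buf * acc
    z = z * 34
if z != 37 < 4:
    record(z)
record(acc)
if 18 < buf:
    z = buf * buf // 9
    pairs = buf
rate = [z for vals in acc if acc > buf]
z = z * (pairs <= rate)
pairs = emit(31)
if z > 1 > buf:
    print(8)
    log(acc)
else:
    z = emit(buf)
pairs = pairs + z * z

18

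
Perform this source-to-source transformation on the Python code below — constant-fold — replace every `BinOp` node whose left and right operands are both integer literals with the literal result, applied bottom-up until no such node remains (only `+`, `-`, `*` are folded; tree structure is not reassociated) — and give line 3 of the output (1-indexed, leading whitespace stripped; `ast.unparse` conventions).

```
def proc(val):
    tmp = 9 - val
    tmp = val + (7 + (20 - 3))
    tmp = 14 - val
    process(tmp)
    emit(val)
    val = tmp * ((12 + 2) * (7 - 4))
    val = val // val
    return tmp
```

tmp = val + 24

Transformed code:
def proc(val):
    tmp = 9 - val
    tmp = val + 24
    tmp = 14 - val
    process(tmp)
    emit(val)
    val = tmp * 42
    val = val // val
    return tmp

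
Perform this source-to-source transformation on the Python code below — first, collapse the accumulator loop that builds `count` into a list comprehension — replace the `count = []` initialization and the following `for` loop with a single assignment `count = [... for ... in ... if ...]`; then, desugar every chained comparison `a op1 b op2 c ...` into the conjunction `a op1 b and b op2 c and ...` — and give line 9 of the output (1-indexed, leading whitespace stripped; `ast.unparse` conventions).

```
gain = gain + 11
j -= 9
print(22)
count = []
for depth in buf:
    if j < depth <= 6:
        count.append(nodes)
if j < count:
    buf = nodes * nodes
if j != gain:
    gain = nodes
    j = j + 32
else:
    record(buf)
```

Transformed code:
gain = gain + 11
j -= 9
print(22)
count = [nodes for depth in buf if j < depth and depth <= 6]
if j < count:
    buf = nodes * nodes
if j != gain:
    gain = nodes
    j = j + 32
else:
    record(buf)

j = j + 32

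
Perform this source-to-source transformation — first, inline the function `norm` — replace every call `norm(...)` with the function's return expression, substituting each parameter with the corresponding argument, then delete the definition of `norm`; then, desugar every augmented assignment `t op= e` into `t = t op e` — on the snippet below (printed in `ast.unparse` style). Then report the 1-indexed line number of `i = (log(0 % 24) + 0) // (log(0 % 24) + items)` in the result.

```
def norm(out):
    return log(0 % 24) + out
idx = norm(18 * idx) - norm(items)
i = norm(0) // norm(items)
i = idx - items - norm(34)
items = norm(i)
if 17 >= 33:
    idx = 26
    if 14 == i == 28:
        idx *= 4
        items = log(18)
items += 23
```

Transformed code:
idx = log(0 % 24) + 18 * idx - (log(0 % 24) + items)
i = (log(0 % 24) + 0) // (log(0 % 24) + items)
i = idx - items - (log(0 % 24) + 34)
items = log(0 % 24) + i
if 17 >= 33:
    idx = 26
    if 14 == i == 28:
        idx = idx * 4
        items = log(18)
items = items + 23

2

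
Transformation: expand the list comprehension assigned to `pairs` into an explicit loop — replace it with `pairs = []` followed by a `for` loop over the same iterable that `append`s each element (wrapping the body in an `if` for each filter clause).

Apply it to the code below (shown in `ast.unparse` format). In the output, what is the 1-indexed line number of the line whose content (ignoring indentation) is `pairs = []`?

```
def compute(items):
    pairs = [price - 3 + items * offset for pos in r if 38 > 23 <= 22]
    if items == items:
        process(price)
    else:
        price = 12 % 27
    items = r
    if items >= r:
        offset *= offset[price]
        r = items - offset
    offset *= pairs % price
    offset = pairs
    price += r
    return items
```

2

Transformed code:
def compute(items):
    pairs = []
    for pos in r:
        if 38 > 23 <= 22:
            pairs.append(price - 3 + items * offset)
    if items == items:
        process(price)
    else:
        price = 12 % 27
    items = r
    if items >= r:
        offset *= offset[price]
        r = items - offset
    offset *= pairs % price
    offset = pairs
    price += r
    return items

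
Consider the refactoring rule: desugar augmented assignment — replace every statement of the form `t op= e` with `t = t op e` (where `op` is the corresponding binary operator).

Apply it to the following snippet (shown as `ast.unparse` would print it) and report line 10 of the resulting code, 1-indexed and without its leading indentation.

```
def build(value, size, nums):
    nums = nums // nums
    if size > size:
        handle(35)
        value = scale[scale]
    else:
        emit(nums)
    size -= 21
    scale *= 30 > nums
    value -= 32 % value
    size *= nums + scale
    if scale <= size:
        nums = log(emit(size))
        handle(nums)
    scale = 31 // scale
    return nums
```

Transformed code:
def build(value, size, nums):
    nums = nums // nums
    if size > size:
        handle(35)
        value = scale[scale]
    else:
        emit(nums)
    size = size - 21
    scale = scale * (30 > nums)
    value = value - 32 % value
    size = size * (nums + scale)
    if scale <= size:
        nums = log(emit(size))
        handle(nums)
    scale = 31 // scale
    return nums

value = value - 32 % value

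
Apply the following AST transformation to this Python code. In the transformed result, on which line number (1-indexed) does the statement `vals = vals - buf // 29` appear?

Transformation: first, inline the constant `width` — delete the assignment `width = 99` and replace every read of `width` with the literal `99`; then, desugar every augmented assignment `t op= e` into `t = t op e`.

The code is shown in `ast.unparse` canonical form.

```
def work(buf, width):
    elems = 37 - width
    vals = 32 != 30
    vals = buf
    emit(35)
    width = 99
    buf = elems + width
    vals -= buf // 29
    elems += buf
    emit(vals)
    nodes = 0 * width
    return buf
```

7

Transformed code:
def work(buf, width):
    elems = 37 - 99
    vals = 32 != 30
    vals = buf
    emit(35)
    buf = elems + 99
    vals = vals - buf // 29
    elems = elems + buf
    emit(vals)
    nodes = 0 * 99
    return buf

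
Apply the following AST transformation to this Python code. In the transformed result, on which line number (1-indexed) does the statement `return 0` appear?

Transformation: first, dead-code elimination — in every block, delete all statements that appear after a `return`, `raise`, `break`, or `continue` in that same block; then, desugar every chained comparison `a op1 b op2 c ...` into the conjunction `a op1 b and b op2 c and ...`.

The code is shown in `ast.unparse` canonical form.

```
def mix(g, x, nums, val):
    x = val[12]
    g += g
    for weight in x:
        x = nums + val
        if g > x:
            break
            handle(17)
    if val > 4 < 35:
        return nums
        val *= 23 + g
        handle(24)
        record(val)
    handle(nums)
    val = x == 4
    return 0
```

Transformed code:
def mix(g, x, nums, val):
    x = val[12]
    g += g
    for weight in x:
        x = nums + val
        if g > x:
            break
    if val > 4 and 4 < 35:
        return nums
    handle(nums)
    val = x == 4
    return 0

12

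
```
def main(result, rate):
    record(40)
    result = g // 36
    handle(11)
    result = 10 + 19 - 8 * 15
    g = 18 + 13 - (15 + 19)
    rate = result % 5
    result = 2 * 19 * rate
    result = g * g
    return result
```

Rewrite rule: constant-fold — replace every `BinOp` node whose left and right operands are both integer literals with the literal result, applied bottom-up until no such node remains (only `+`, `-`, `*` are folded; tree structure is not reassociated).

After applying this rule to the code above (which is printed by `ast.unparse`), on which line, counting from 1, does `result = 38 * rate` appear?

Transformed code:
def main(result, rate):
    record(40)
    result = g // 36
    handle(11)
    result = -91
    g = -3
    rate = result % 5
    result = 38 * rate
    result = g * g
    return result

8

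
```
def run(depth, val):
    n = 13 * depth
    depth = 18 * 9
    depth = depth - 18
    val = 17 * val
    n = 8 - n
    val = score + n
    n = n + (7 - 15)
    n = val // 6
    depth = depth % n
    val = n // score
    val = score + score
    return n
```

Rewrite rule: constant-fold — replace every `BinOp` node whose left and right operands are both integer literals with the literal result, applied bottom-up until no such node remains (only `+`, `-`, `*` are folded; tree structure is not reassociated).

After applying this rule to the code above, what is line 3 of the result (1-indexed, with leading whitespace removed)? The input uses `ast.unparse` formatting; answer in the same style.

Transformed code:
def run(depth, val):
    n = 13 * depth
    depth = 162
    depth = depth - 18
    val = 17 * val
    n = 8 - n
    val = score + n
    n = n + -8
    n = val // 6
    depth = depth % n
    val = n // score
    val = score + score
    return n

depth = 162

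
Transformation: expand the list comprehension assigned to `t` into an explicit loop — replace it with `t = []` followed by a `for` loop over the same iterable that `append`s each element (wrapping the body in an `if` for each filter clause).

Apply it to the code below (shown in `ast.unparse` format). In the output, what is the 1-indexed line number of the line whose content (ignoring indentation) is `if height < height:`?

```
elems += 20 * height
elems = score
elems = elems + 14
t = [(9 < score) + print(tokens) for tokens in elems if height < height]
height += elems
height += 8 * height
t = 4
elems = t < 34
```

Transformed code:
elems += 20 * height
elems = score
elems = elems + 14
t = []
for tokens in elems:
    if height < height:
        t.append((9 < score) + print(tokens))
height += elems
height += 8 * height
t = 4
elems = t < 34

6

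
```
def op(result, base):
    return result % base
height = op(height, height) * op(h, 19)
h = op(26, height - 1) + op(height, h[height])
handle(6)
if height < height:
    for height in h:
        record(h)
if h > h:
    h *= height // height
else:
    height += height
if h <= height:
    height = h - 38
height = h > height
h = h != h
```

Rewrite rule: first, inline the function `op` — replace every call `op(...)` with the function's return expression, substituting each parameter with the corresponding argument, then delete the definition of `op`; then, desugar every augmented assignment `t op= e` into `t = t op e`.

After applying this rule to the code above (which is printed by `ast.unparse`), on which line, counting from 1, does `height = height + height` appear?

Transformed code:
height = height % height * (h % 19)
h = 26 % (height - 1) + height % h[height]
handle(6)
if height < height:
    for height in h:
        record(h)
if h > h:
    h = h * (height // height)
else:
    height = height + height
if h <= height:
    height = h - 38
height = h > height
h = h != h

10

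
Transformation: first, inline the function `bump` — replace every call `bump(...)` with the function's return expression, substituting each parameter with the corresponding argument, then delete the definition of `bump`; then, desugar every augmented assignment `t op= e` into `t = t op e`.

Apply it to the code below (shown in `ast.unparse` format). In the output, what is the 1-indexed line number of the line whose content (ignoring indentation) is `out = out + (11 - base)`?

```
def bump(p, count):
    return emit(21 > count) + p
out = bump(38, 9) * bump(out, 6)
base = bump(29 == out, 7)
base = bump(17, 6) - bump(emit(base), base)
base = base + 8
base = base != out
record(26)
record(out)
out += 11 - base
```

8

Transformed code:
out = (emit(21 > 9) + 38) * (emit(21 > 6) + out)
base = emit(21 > 7) + (29 == out)
base = emit(21 > 6) + 17 - (emit(21 > base) + emit(base))
base = base + 8
base = base != out
record(26)
record(out)
out = out + (11 - base)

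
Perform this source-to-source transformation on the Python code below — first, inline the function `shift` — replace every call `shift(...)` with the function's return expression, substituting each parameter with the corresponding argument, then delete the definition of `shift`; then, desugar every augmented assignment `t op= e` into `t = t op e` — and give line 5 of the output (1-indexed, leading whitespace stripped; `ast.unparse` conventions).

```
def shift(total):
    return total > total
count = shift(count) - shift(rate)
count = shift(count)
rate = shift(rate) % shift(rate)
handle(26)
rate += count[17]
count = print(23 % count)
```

rate = rate + count[17]

Transformed code:
count = (count > count) - (rate > rate)
count = count > count
rate = (rate > rate) % (rate > rate)
handle(26)
rate = rate + count[17]
count = print(23 % count)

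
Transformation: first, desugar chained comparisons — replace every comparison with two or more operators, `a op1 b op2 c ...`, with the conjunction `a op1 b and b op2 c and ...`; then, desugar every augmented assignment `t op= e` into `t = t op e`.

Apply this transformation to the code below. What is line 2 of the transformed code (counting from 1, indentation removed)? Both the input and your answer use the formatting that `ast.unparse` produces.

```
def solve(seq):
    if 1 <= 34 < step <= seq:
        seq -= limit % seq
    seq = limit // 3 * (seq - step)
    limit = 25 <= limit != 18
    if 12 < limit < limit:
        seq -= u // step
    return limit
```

if 1 <= 34 and 34 < step and (step <= seq):

Transformed code:
def solve(seq):
    if 1 <= 34 and 34 < step and (step <= seq):
        seq = seq - limit % seq
    seq = limit // 3 * (seq - step)
    limit = 25 <= limit and limit != 18
    if 12 < limit and limit < limit:
        seq = seq - u // step
    return limit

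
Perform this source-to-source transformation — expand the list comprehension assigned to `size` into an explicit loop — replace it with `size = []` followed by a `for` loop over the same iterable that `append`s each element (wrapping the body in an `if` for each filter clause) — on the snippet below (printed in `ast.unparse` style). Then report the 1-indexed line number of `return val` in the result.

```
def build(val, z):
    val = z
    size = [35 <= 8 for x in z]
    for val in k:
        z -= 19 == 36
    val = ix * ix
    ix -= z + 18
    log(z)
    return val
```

11

Transformed code:
def build(val, z):
    val = z
    size = []
    for x in z:
        size.append(35 <= 8)
    for val in k:
        z -= 19 == 36
    val = ix * ix
    ix -= z + 18
    log(z)
    return val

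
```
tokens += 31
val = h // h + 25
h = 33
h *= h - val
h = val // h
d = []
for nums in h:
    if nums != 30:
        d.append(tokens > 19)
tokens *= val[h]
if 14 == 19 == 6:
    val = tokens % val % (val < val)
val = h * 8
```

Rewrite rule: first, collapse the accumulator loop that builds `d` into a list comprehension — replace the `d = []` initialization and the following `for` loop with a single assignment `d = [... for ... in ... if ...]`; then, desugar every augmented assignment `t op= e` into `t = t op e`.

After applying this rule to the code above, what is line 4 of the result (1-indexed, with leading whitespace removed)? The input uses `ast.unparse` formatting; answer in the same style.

Transformed code:
tokens = tokens + 31
val = h // h + 25
h = 33
h = h * (h - val)
h = val // h
d = [tokens > 19 for nums in h if nums != 30]
tokens = tokens * val[h]
if 14 == 19 == 6:
    val = tokens % val % (val < val)
val = h * 8

h = h * (h - val)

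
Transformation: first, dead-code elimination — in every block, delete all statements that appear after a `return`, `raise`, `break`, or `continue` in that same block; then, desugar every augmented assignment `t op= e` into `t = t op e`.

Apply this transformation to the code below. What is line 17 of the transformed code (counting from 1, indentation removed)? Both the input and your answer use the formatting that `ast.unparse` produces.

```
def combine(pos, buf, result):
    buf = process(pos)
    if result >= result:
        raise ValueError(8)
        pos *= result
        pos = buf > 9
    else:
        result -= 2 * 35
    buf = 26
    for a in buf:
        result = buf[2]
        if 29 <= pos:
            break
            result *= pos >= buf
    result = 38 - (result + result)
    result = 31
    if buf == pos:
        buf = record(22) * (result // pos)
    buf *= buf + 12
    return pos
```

return pos

Transformed code:
def combine(pos, buf, result):
    buf = process(pos)
    if result >= result:
        raise ValueError(8)
    else:
        result = result - 2 * 35
    buf = 26
    for a in buf:
        result = buf[2]
        if 29 <= pos:
            break
    result = 38 - (result + result)
    result = 31
    if buf == pos:
        buf = record(22) * (result // pos)
    buf = buf * (buf + 12)
    return pos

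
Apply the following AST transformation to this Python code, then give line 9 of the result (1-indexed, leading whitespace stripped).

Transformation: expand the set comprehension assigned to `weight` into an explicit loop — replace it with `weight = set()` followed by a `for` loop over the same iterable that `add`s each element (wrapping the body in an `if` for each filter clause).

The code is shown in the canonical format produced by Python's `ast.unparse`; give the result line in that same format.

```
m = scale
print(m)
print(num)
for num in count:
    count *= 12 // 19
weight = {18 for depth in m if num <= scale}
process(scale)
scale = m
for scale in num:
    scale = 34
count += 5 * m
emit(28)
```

Transformed code:
m = scale
print(m)
print(num)
for num in count:
    count *= 12 // 19
weight = set()
for depth in m:
    if num <= scale:
        weight.add(18)
process(scale)
scale = m
for scale in num:
    scale = 34
count += 5 * m
emit(28)

weight.add(18)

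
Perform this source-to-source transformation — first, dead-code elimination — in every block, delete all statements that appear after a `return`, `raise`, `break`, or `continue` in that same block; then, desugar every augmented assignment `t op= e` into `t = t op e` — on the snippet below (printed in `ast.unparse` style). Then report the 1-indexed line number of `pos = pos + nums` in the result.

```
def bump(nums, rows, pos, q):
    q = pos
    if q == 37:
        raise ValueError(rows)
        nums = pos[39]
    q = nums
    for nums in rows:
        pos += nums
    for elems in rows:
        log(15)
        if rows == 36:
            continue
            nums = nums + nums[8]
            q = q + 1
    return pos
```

7

Transformed code:
def bump(nums, rows, pos, q):
    q = pos
    if q == 37:
        raise ValueError(rows)
    q = nums
    for nums in rows:
        pos = pos + nums
    for elems in rows:
        log(15)
        if rows == 36:
            continue
    return pos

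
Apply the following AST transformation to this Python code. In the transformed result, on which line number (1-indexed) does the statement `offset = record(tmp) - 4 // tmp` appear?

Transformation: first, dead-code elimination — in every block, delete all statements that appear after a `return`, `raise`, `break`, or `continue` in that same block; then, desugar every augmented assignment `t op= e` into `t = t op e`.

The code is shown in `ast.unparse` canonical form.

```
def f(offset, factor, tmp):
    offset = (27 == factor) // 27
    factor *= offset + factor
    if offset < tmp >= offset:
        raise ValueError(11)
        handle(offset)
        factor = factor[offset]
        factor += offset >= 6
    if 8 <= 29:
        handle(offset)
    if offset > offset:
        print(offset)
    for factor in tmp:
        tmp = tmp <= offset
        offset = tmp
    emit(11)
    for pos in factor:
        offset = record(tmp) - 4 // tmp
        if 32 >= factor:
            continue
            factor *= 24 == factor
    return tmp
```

15

Transformed code:
def f(offset, factor, tmp):
    offset = (27 == factor) // 27
    factor = factor * (offset + factor)
    if offset < tmp >= offset:
        raise ValueError(11)
    if 8 <= 29:
        handle(offset)
    if offset > offset:
        print(offset)
    for factor in tmp:
        tmp = tmp <= offset
        offset = tmp
    emit(11)
    for pos in factor:
        offset = record(tmp) - 4 // tmp
        if 32 >= factor:
            continue
    return tmp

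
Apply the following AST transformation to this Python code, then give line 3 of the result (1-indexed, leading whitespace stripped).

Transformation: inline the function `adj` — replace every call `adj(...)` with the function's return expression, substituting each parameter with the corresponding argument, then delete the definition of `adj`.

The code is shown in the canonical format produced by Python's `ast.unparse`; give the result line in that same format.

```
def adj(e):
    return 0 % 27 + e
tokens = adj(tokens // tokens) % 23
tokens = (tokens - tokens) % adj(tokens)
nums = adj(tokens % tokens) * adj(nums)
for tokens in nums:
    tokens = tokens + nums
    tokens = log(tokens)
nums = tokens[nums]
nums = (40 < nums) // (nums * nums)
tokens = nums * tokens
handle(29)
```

Transformed code:
tokens = (0 % 27 + tokens // tokens) % 23
tokens = (tokens - tokens) % (0 % 27 + tokens)
nums = (0 % 27 + tokens % tokens) * (0 % 27 + nums)
for tokens in nums:
    tokens = tokens + nums
    tokens = log(tokens)
nums = tokens[nums]
nums = (40 < nums) // (nums * nums)
tokens = nums * tokens
handle(29)

nums = (0 % 27 + tokens % tokens) * (0 % 27 + nums)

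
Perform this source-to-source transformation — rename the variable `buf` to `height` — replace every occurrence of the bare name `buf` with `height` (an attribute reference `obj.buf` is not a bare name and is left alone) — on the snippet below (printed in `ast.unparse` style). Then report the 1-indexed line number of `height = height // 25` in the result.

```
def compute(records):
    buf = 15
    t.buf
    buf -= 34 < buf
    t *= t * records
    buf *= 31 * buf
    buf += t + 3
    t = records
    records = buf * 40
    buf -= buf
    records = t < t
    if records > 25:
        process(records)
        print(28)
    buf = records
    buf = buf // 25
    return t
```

16

Transformed code:
def compute(records):
    height = 15
    t.buf
    height -= 34 < height
    t *= t * records
    height *= 31 * height
    height += t + 3
    t = records
    records = height * 40
    height -= height
    records = t < t
    if records > 25:
        process(records)
        print(28)
    height = records
    height = height // 25
    return t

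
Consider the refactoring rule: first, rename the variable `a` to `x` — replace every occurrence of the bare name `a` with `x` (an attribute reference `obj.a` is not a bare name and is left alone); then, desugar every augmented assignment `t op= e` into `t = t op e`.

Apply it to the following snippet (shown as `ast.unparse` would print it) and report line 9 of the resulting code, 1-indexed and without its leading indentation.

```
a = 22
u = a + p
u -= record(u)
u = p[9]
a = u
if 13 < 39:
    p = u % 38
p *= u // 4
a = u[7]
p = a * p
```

x = u[7]

Transformed code:
x = 22
u = x + p
u = u - record(u)
u = p[9]
x = u
if 13 < 39:
    p = u % 38
p = p * (u // 4)
x = u[7]
p = x * p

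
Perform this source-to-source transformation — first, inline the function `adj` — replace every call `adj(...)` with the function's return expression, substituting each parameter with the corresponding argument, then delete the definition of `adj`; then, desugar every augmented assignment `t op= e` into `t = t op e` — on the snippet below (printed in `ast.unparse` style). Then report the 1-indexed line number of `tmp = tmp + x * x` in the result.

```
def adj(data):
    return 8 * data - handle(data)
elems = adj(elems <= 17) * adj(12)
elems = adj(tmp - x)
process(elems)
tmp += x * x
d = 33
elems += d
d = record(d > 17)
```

Transformed code:
elems = (8 * (elems <= 17) - handle(elems <= 17)) * (8 * 12 - handle(12))
elems = 8 * (tmp - x) - handle(tmp - x)
process(elems)
tmp = tmp + x * x
d = 33
elems = elems + d
d = record(d > 17)

4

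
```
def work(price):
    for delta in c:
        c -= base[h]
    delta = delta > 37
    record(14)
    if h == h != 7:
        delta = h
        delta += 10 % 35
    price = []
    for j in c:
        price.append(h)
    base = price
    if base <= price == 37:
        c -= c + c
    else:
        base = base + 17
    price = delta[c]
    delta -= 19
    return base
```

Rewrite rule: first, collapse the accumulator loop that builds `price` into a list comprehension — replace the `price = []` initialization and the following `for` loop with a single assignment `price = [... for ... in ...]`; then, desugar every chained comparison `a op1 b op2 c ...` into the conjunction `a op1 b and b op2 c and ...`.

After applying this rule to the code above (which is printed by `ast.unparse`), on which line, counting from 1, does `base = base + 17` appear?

14

Transformed code:
def work(price):
    for delta in c:
        c -= base[h]
    delta = delta > 37
    record(14)
    if h == h and h != 7:
        delta = h
        delta += 10 % 35
    price = [h for j in c]
    base = price
    if base <= price and price == 37:
        c -= c + c
    else:
        base = base + 17
    price = delta[c]
    delta -= 19
    return base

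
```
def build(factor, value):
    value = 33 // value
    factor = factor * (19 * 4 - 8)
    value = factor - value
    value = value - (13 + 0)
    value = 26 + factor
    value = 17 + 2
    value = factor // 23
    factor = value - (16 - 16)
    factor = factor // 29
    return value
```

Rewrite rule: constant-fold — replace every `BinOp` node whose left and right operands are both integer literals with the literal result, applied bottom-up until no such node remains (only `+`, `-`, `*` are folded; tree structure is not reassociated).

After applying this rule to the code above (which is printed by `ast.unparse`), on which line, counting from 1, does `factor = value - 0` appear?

9

Transformed code:
def build(factor, value):
    value = 33 // value
    factor = factor * 68
    value = factor - value
    value = value - 13
    value = 26 + factor
    value = 19
    value = factor // 23
    factor = value - 0
    factor = factor // 29
    return value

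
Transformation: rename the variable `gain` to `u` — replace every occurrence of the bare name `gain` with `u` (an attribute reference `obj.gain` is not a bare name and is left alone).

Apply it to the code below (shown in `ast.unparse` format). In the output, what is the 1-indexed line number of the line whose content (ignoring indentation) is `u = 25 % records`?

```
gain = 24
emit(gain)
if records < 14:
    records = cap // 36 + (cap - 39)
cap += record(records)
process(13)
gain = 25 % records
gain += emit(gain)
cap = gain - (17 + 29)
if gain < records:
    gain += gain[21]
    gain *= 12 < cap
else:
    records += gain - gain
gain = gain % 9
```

7

Transformed code:
u = 24
emit(u)
if records < 14:
    records = cap // 36 + (cap - 39)
cap += record(records)
process(13)
u = 25 % records
u += emit(u)
cap = u - (17 + 29)
if u < records:
    u += u[21]
    u *= 12 < cap
else:
    records += u - u
u = u % 9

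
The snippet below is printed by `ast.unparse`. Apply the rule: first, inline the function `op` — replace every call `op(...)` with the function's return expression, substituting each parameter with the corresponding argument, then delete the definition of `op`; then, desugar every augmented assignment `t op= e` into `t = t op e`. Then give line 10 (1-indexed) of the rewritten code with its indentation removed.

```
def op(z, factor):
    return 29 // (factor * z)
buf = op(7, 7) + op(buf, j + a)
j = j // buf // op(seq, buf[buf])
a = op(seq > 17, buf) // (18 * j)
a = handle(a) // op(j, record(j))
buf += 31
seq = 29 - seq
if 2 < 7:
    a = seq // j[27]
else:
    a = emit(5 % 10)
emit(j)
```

a = emit(5 % 10)

Transformed code:
buf = 29 // (7 * 7) + 29 // ((j + a) * buf)
j = j // buf // (29 // (buf[buf] * seq))
a = 29 // (buf * (seq > 17)) // (18 * j)
a = handle(a) // (29 // (record(j) * j))
buf = buf + 31
seq = 29 - seq
if 2 < 7:
    a = seq // j[27]
else:
    a = emit(5 % 10)
emit(j)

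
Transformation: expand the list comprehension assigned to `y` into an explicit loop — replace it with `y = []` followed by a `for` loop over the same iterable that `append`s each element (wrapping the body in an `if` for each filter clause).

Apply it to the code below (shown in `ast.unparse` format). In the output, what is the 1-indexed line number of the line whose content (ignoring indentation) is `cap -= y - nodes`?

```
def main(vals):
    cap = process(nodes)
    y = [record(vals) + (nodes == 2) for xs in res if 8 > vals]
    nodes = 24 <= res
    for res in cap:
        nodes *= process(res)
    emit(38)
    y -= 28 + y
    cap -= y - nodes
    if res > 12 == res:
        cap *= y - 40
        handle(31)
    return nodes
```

12

Transformed code:
def main(vals):
    cap = process(nodes)
    y = []
    for xs in res:
        if 8 > vals:
            y.append(record(vals) + (nodes == 2))
    nodes = 24 <= res
    for res in cap:
        nodes *= process(res)
    emit(38)
    y -= 28 + y
    cap -= y - nodes
    if res > 12 == res:
        cap *= y - 40
        handle(31)
    return nodes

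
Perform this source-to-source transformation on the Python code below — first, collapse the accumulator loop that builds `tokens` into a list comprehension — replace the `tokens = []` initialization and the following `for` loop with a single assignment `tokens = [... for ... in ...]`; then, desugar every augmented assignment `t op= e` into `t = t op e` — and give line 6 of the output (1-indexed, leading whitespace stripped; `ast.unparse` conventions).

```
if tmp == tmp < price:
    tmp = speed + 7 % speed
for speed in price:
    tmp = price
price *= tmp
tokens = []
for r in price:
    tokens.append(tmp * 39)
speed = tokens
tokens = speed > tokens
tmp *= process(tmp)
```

tokens = [tmp * 39 for r in price]

Transformed code:
if tmp == tmp < price:
    tmp = speed + 7 % speed
for speed in price:
    tmp = price
price = price * tmp
tokens = [tmp * 39 for r in price]
speed = tokens
tokens = speed > tokens
tmp = tmp * process(tmp)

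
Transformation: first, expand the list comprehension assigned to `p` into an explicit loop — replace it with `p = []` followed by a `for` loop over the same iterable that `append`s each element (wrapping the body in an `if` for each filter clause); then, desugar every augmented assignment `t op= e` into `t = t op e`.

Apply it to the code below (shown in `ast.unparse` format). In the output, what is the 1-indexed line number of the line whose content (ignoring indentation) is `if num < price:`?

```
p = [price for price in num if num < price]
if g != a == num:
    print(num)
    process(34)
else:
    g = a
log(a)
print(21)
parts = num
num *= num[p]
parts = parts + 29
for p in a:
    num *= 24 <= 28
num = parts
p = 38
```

Transformed code:
p = []
for price in num:
    if num < price:
        p.append(price)
if g != a == num:
    print(num)
    process(34)
else:
    g = a
log(a)
print(21)
parts = num
num = num * num[p]
parts = parts + 29
for p in a:
    num = num * (24 <= 28)
num = parts
p = 38

3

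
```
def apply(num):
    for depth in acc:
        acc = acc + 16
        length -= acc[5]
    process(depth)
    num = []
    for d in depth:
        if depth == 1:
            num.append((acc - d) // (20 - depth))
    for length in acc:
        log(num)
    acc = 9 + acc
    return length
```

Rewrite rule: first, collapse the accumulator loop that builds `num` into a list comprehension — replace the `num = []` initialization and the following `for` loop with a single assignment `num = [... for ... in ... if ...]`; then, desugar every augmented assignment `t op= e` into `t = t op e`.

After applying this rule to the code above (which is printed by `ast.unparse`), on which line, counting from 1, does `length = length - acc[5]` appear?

4

Transformed code:
def apply(num):
    for depth in acc:
        acc = acc + 16
        length = length - acc[5]
    process(depth)
    num = [(acc - d) // (20 - depth) for d in depth if depth == 1]
    for length in acc:
        log(num)
    acc = 9 + acc
    return length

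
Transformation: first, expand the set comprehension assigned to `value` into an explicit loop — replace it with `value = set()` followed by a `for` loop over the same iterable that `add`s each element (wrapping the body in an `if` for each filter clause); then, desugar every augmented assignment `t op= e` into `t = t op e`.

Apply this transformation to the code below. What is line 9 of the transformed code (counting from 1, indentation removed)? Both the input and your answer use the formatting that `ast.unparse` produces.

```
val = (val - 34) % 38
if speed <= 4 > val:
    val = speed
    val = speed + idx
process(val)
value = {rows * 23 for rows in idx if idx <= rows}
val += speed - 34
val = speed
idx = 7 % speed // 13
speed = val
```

Transformed code:
val = (val - 34) % 38
if speed <= 4 > val:
    val = speed
    val = speed + idx
process(val)
value = set()
for rows in idx:
    if idx <= rows:
        value.add(rows * 23)
val = val + (speed - 34)
val = speed
idx = 7 % speed // 13
speed = val

value.add(rows * 23)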